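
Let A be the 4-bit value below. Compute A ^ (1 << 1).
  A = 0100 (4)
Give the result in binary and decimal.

Mask = 1 << 1 = 0010
Bit 1 of A is 0; XOR with the mask flips it to 1.
  0100
^ 0010
------
  0110

Answer: 0110 (6)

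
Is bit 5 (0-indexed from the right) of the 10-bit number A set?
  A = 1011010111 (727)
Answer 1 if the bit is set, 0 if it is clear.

Bit 5 is the 6th from the right.
  1011010111
      ^
That bit is 0.

Answer: 0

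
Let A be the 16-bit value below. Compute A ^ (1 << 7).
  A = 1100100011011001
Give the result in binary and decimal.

Mask = 1 << 7 = 0000000010000000
Bit 7 of A is 1; XOR with the mask flips it to 0.
  1100100011011001
^ 0000000010000000
------------------
  1100100001011001

Answer: 1100100001011001 (51289)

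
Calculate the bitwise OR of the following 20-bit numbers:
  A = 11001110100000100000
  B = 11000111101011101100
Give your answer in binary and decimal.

Apply | to each column (1 where either bit is 1):
  11001110100000100000
| 11000111101011101100
----------------------
  11001111101011101100

Answer: 11001111101011101100 (850668)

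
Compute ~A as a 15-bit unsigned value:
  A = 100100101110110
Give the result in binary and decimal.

Flip each bit (0->1, 1->0):
  100100101110110
  011011010001001

Answer: 011011010001001 (13961)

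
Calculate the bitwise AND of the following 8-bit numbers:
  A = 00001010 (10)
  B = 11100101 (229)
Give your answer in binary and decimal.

Apply & to each column (1 only where both bits are 1):
  00001010
& 11100101
----------
  00000000

Answer: 00000000 (0)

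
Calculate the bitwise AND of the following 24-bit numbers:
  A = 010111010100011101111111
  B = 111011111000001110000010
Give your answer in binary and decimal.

Apply & to each column (1 only where both bits are 1):
  010111010100011101111111
& 111011111000001110000010
--------------------------
  010011010000001100000010

Answer: 010011010000001100000010 (5047042)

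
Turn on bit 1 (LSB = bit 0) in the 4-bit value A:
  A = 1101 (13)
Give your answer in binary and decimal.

Mask = 1 << 1 = 0010
Bit 1 of A is 0, so OR-ing with the mask flips it to 1.
  1101
| 0010
------
  1111

Answer: 1111 (15)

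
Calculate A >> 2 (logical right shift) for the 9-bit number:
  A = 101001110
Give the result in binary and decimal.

Logical shift right by 2: drop the bottom 2 bit(s), prepend 2 zero(s) on the left.
  101001110  ->  keep [1010011], discard [10], prepend 00
= 001010011

Answer: 001010011 (83)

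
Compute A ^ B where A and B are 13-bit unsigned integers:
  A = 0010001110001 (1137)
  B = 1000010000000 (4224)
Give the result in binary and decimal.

Apply ^ to each column (1 where bits differ):
  0010001110001
^ 1000010000000
---------------
  1010011110001

Answer: 1010011110001 (5361)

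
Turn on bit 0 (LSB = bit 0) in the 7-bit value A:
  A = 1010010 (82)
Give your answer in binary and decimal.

Mask = 1 << 0 = 0000001
Bit 0 of A is 0, so OR-ing with the mask flips it to 1.
  1010010
| 0000001
---------
  1010011

Answer: 1010011 (83)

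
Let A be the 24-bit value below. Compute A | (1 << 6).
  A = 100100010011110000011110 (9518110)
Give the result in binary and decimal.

Mask = 1 << 6 = 000000000000000001000000
Bit 6 of A is 0, so OR-ing with the mask flips it to 1.
  100100010011110000011110
| 000000000000000001000000
--------------------------
  100100010011110001011110

Answer: 100100010011110001011110 (9518174)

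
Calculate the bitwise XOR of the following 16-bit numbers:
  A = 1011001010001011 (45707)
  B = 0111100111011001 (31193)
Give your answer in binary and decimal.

Apply ^ to each column (1 where bits differ):
  1011001010001011
^ 0111100111011001
------------------
  1100101101010010

Answer: 1100101101010010 (52050)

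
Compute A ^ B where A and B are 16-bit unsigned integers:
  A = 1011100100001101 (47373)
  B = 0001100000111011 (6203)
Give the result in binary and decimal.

Apply ^ to each column (1 where bits differ):
  1011100100001101
^ 0001100000111011
------------------
  1010000100110110

Answer: 1010000100110110 (41270)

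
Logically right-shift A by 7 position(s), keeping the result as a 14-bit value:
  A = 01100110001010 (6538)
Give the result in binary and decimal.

Logical shift right by 7: drop the bottom 7 bit(s), prepend 7 zero(s) on the left.
  01100110001010  ->  keep [0110011], discard [0001010], prepend 0000000
= 00000000110011

Answer: 00000000110011 (51)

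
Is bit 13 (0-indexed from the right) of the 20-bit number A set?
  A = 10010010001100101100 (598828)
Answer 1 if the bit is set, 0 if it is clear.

Bit 13 is the 14th from the right.
  10010010001100101100
        ^
That bit is 1.

Answer: 1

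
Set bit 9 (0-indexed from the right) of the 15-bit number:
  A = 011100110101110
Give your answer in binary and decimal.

Mask = 1 << 9 = 000001000000000
Bit 9 of A is 0, so OR-ing with the mask flips it to 1.
  011100110101110
| 000001000000000
-----------------
  011101110101110

Answer: 011101110101110 (15278)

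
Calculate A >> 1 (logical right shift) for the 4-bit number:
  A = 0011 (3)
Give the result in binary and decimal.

Logical shift right by 1: drop the bottom 1 bit(s), prepend 1 zero(s) on the left.
  0011  ->  keep [001], discard [1], prepend 0
= 0001

Answer: 0001 (1)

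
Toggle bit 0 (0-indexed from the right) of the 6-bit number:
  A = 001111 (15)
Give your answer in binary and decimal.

Mask = 1 << 0 = 000001
Bit 0 of A is 1; XOR with the mask flips it to 0.
  001111
^ 000001
--------
  001110

Answer: 001110 (14)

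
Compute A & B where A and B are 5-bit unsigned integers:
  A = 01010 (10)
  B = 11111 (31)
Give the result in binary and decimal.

Apply & to each column (1 only where both bits are 1):
  01010
& 11111
-------
  01010

Answer: 01010 (10)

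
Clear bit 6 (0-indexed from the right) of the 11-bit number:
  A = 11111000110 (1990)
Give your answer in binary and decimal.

Mask = ~(1 << 6) = 11110111111
Bit 6 of A is 1, so AND-ing with the mask clears it to 0.
  11111000110
& 11110111111
-------------
  11110000110

Answer: 11110000110 (1926)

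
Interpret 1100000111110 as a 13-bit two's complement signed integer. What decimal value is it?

MSB is 1, so the value is negative. Find the magnitude:
1. Invert bits:  0011111000001
2. Add 1:        0011111000010  = 1986
3. Apply sign:   -1986

Answer: -1986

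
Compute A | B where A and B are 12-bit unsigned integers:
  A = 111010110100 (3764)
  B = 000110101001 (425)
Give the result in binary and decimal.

Apply | to each column (1 where either bit is 1):
  111010110100
| 000110101001
--------------
  111110111101

Answer: 111110111101 (4029)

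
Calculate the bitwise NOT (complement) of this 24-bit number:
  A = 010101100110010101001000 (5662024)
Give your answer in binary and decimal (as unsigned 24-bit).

Flip each bit (0->1, 1->0):
  010101100110010101001000
  101010011001101010110111

Answer: 101010011001101010110111 (11115191)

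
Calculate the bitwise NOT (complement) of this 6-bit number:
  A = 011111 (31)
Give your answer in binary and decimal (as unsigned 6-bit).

Flip each bit (0->1, 1->0):
  011111
  100000

Answer: 100000 (32)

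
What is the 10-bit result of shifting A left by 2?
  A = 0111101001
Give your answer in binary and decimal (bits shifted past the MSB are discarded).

Shift left by 2: drop the top 2 bit(s), append 2 zero(s) on the right.
  0111101001  ->  discard [01], keep [11101001], append 00
= 1110100100

Answer: 1110100100 (932)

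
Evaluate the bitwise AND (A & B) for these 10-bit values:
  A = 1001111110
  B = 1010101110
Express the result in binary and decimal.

Apply & to each column (1 only where both bits are 1):
  1001111110
& 1010101110
------------
  1000101110

Answer: 1000101110 (558)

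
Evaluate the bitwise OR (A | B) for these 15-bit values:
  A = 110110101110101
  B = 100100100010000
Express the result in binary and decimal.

Apply | to each column (1 where either bit is 1):
  110110101110101
| 100100100010000
-----------------
  110110101110101

Answer: 110110101110101 (28021)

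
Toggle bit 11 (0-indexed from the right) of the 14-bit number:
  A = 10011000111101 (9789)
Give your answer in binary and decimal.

Mask = 1 << 11 = 00100000000000
Bit 11 of A is 0; XOR with the mask flips it to 1.
  10011000111101
^ 00100000000000
----------------
  10111000111101

Answer: 10111000111101 (11837)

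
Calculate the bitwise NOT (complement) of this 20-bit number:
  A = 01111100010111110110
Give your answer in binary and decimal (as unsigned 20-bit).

Flip each bit (0->1, 1->0):
  01111100010111110110
  10000011101000001001

Answer: 10000011101000001001 (539145)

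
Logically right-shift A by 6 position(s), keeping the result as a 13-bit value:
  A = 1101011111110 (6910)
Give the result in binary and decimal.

Logical shift right by 6: drop the bottom 6 bit(s), prepend 6 zero(s) on the left.
  1101011111110  ->  keep [1101011], discard [111110], prepend 000000
= 0000001101011

Answer: 0000001101011 (107)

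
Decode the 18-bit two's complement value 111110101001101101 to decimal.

MSB is 1, so the value is negative. Find the magnitude:
1. Invert bits:  000001010110010010
2. Add 1:        000001010110010011  = 5523
3. Apply sign:   -5523

Answer: -5523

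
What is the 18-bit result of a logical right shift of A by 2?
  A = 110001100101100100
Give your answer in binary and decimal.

Logical shift right by 2: drop the bottom 2 bit(s), prepend 2 zero(s) on the left.
  110001100101100100  ->  keep [1100011001011001], discard [00], prepend 00
= 001100011001011001

Answer: 001100011001011001 (50777)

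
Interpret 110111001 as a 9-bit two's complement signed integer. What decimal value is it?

MSB is 1, so the value is negative. Find the magnitude:
1. Invert bits:  001000110
2. Add 1:        001000111  = 71
3. Apply sign:   -71

Answer: -71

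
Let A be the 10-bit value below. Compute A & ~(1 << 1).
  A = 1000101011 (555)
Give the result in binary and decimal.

Mask = ~(1 << 1) = 1111111101
Bit 1 of A is 1, so AND-ing with the mask clears it to 0.
  1000101011
& 1111111101
------------
  1000101001

Answer: 1000101001 (553)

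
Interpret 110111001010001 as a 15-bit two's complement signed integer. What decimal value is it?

MSB is 1, so the value is negative. Find the magnitude:
1. Invert bits:  001000110101110
2. Add 1:        001000110101111  = 4527
3. Apply sign:   -4527

Answer: -4527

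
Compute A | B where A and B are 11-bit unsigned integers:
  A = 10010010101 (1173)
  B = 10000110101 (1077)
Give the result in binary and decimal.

Apply | to each column (1 where either bit is 1):
  10010010101
| 10000110101
-------------
  10010110101

Answer: 10010110101 (1205)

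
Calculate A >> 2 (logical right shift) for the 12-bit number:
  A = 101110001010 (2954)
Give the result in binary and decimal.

Logical shift right by 2: drop the bottom 2 bit(s), prepend 2 zero(s) on the left.
  101110001010  ->  keep [1011100010], discard [10], prepend 00
= 001011100010

Answer: 001011100010 (738)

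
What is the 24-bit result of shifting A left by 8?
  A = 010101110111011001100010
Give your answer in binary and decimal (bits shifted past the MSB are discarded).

Shift left by 8: drop the top 8 bit(s), append 8 zero(s) on the right.
  010101110111011001100010  ->  discard [01010111], keep [0111011001100010], append 00000000
= 011101100110001000000000

Answer: 011101100110001000000000 (7758336)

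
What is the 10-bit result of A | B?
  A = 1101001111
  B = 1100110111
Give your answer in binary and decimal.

Apply | to each column (1 where either bit is 1):
  1101001111
| 1100110111
------------
  1101111111

Answer: 1101111111 (895)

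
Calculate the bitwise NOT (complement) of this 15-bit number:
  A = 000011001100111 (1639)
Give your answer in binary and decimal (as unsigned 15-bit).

Flip each bit (0->1, 1->0):
  000011001100111
  111100110011000

Answer: 111100110011000 (31128)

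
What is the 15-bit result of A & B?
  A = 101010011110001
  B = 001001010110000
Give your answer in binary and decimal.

Apply & to each column (1 only where both bits are 1):
  101010011110001
& 001001010110000
-----------------
  001000010110000

Answer: 001000010110000 (4272)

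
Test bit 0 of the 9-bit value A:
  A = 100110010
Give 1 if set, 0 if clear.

Bit 0 is the 1st from the right.
  100110010
          ^
That bit is 0.

Answer: 0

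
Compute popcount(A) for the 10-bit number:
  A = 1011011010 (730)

1011011010
1-bits at positions (from bit 0 = LSB): 1, 3, 4, 6, 7, 9
Count = 6

Answer: 6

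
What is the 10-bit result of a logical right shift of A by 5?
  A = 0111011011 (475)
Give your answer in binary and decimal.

Logical shift right by 5: drop the bottom 5 bit(s), prepend 5 zero(s) on the left.
  0111011011  ->  keep [01110], discard [11011], prepend 00000
= 0000001110

Answer: 0000001110 (14)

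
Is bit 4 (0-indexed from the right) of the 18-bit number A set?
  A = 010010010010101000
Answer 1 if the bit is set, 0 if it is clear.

Bit 4 is the 5th from the right.
  010010010010101000
               ^
That bit is 0.

Answer: 0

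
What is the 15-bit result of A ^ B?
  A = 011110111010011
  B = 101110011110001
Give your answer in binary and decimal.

Apply ^ to each column (1 where bits differ):
  011110111010011
^ 101110011110001
-----------------
  110000100100010

Answer: 110000100100010 (24866)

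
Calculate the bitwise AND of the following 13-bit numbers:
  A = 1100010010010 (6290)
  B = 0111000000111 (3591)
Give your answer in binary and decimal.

Apply & to each column (1 only where both bits are 1):
  1100010010010
& 0111000000111
---------------
  0100000000010

Answer: 0100000000010 (2050)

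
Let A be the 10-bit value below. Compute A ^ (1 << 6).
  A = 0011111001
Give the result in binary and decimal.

Mask = 1 << 6 = 0001000000
Bit 6 of A is 1; XOR with the mask flips it to 0.
  0011111001
^ 0001000000
------------
  0010111001

Answer: 0010111001 (185)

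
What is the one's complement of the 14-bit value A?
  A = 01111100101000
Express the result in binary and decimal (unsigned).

Flip each bit (0->1, 1->0):
  01111100101000
  10000011010111

Answer: 10000011010111 (8407)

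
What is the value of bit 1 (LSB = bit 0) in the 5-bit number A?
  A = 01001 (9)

Bit 1 is the 2nd from the right.
  01001
     ^
That bit is 0.

Answer: 0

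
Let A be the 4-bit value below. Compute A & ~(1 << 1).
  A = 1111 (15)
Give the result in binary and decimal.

Mask = ~(1 << 1) = 1101
Bit 1 of A is 1, so AND-ing with the mask clears it to 0.
  1111
& 1101
------
  1101

Answer: 1101 (13)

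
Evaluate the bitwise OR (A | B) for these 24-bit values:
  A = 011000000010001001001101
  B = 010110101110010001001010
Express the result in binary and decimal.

Apply | to each column (1 where either bit is 1):
  011000000010001001001101
| 010110101110010001001010
--------------------------
  011110101110011001001111

Answer: 011110101110011001001111 (8054351)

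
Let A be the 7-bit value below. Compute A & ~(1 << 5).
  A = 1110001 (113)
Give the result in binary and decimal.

Mask = ~(1 << 5) = 1011111
Bit 5 of A is 1, so AND-ing with the mask clears it to 0.
  1110001
& 1011111
---------
  1010001

Answer: 1010001 (81)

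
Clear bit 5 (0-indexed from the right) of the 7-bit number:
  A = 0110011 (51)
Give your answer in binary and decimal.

Mask = ~(1 << 5) = 1011111
Bit 5 of A is 1, so AND-ing with the mask clears it to 0.
  0110011
& 1011111
---------
  0010011

Answer: 0010011 (19)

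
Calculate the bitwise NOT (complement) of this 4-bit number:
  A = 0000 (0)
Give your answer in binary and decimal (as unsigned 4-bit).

Flip each bit (0->1, 1->0):
  0000
  1111

Answer: 1111 (15)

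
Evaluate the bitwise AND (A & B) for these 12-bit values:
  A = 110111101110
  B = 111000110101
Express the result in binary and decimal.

Apply & to each column (1 only where both bits are 1):
  110111101110
& 111000110101
--------------
  110000100100

Answer: 110000100100 (3108)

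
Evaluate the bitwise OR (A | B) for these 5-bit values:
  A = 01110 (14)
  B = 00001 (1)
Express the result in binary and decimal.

Apply | to each column (1 where either bit is 1):
  01110
| 00001
-------
  01111

Answer: 01111 (15)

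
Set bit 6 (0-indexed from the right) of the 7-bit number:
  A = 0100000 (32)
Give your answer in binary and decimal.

Mask = 1 << 6 = 1000000
Bit 6 of A is 0, so OR-ing with the mask flips it to 1.
  0100000
| 1000000
---------
  1100000

Answer: 1100000 (96)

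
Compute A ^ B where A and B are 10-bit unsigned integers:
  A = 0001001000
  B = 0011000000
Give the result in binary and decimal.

Apply ^ to each column (1 where bits differ):
  0001001000
^ 0011000000
------------
  0010001000

Answer: 0010001000 (136)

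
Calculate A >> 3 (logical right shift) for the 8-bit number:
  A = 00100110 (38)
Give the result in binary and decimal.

Logical shift right by 3: drop the bottom 3 bit(s), prepend 3 zero(s) on the left.
  00100110  ->  keep [00100], discard [110], prepend 000
= 00000100

Answer: 00000100 (4)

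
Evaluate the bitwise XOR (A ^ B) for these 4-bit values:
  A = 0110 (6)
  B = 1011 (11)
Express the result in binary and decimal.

Apply ^ to each column (1 where bits differ):
  0110
^ 1011
------
  1101

Answer: 1101 (13)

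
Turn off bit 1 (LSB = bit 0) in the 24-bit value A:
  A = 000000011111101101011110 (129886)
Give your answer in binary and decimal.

Mask = ~(1 << 1) = 111111111111111111111101
Bit 1 of A is 1, so AND-ing with the mask clears it to 0.
  000000011111101101011110
& 111111111111111111111101
--------------------------
  000000011111101101011100

Answer: 000000011111101101011100 (129884)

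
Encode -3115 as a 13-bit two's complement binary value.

1. Binary of +3115:  0110000101011
2. Invert bits:     1001111010100
3. Add 1:           1001111010101

Answer: 1001111010101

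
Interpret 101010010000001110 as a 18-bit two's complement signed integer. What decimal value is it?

MSB is 1, so the value is negative. Find the magnitude:
1. Invert bits:  010101101111110001
2. Add 1:        010101101111110010  = 89074
3. Apply sign:   -89074

Answer: -89074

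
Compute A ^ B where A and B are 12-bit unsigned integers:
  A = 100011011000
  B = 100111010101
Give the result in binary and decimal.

Apply ^ to each column (1 where bits differ):
  100011011000
^ 100111010101
--------------
  000100001101

Answer: 000100001101 (269)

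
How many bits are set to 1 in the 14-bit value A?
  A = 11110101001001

11110101001001
1-bits at positions (from bit 0 = LSB): 0, 3, 6, 8, 10, 11, 12, 13
Count = 8

Answer: 8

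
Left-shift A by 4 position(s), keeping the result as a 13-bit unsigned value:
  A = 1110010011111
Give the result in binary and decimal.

Shift left by 4: drop the top 4 bit(s), append 4 zero(s) on the right.
  1110010011111  ->  discard [1110], keep [010011111], append 0000
= 0100111110000

Answer: 0100111110000 (2544)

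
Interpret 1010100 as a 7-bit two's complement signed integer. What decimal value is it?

MSB is 1, so the value is negative. Find the magnitude:
1. Invert bits:  0101011
2. Add 1:        0101100  = 44
3. Apply sign:   -44

Answer: -44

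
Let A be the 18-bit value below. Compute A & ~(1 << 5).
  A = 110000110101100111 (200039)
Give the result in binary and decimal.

Mask = ~(1 << 5) = 111111111111011111
Bit 5 of A is 1, so AND-ing with the mask clears it to 0.
  110000110101100111
& 111111111111011111
--------------------
  110000110101000111

Answer: 110000110101000111 (200007)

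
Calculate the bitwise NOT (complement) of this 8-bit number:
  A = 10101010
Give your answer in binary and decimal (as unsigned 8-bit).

Flip each bit (0->1, 1->0):
  10101010
  01010101

Answer: 01010101 (85)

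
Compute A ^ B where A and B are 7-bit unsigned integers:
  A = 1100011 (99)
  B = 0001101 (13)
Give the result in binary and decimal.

Apply ^ to each column (1 where bits differ):
  1100011
^ 0001101
---------
  1101110

Answer: 1101110 (110)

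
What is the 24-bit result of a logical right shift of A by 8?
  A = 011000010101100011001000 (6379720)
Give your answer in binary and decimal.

Logical shift right by 8: drop the bottom 8 bit(s), prepend 8 zero(s) on the left.
  011000010101100011001000  ->  keep [0110000101011000], discard [11001000], prepend 00000000
= 000000000110000101011000

Answer: 000000000110000101011000 (24920)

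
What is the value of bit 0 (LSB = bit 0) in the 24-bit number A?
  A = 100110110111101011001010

Bit 0 is the 1st from the right.
  100110110111101011001010
                         ^
That bit is 0.

Answer: 0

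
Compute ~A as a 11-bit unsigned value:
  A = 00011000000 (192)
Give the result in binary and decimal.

Flip each bit (0->1, 1->0):
  00011000000
  11100111111

Answer: 11100111111 (1855)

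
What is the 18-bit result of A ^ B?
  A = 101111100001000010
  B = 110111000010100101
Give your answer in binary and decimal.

Apply ^ to each column (1 where bits differ):
  101111100001000010
^ 110111000010100101
--------------------
  011000100011100111

Answer: 011000100011100111 (100583)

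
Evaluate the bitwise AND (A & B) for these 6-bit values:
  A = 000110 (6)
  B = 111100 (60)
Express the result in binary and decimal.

Apply & to each column (1 only where both bits are 1):
  000110
& 111100
--------
  000100

Answer: 000100 (4)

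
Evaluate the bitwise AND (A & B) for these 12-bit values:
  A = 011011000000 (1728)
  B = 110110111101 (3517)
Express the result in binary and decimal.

Apply & to each column (1 only where both bits are 1):
  011011000000
& 110110111101
--------------
  010010000000

Answer: 010010000000 (1152)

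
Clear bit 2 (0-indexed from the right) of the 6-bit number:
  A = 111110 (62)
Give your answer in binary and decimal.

Mask = ~(1 << 2) = 111011
Bit 2 of A is 1, so AND-ing with the mask clears it to 0.
  111110
& 111011
--------
  111010

Answer: 111010 (58)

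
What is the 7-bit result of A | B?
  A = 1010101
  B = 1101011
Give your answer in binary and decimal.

Apply | to each column (1 where either bit is 1):
  1010101
| 1101011
---------
  1111111

Answer: 1111111 (127)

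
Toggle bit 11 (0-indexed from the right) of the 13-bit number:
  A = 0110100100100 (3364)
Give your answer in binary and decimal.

Mask = 1 << 11 = 0100000000000
Bit 11 of A is 1; XOR with the mask flips it to 0.
  0110100100100
^ 0100000000000
---------------
  0010100100100

Answer: 0010100100100 (1316)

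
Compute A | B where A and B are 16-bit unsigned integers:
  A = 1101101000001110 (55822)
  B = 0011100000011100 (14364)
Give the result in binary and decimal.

Apply | to each column (1 where either bit is 1):
  1101101000001110
| 0011100000011100
------------------
  1111101000011110

Answer: 1111101000011110 (64030)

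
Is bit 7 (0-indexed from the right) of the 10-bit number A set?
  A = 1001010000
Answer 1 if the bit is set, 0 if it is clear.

Bit 7 is the 8th from the right.
  1001010000
    ^
That bit is 0.

Answer: 0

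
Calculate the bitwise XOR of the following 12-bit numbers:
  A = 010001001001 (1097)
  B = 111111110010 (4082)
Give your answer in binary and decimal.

Apply ^ to each column (1 where bits differ):
  010001001001
^ 111111110010
--------------
  101110111011

Answer: 101110111011 (3003)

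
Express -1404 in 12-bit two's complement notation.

1. Binary of +1404:  010101111100
2. Invert bits:     101010000011
3. Add 1:           101010000100

Answer: 101010000100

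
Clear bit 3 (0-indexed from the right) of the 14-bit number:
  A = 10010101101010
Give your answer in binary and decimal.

Mask = ~(1 << 3) = 11111111110111
Bit 3 of A is 1, so AND-ing with the mask clears it to 0.
  10010101101010
& 11111111110111
----------------
  10010101100010

Answer: 10010101100010 (9570)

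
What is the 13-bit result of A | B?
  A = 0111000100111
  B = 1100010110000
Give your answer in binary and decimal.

Apply | to each column (1 where either bit is 1):
  0111000100111
| 1100010110000
---------------
  1111010110111

Answer: 1111010110111 (7863)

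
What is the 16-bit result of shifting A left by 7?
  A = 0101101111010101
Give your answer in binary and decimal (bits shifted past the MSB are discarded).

Shift left by 7: drop the top 7 bit(s), append 7 zero(s) on the right.
  0101101111010101  ->  discard [0101101], keep [111010101], append 0000000
= 1110101010000000

Answer: 1110101010000000 (60032)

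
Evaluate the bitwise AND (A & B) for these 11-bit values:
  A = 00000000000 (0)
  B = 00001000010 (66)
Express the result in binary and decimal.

Apply & to each column (1 only where both bits are 1):
  00000000000
& 00001000010
-------------
  00000000000

Answer: 00000000000 (0)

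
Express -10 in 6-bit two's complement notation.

1. Binary of +10:  001010
2. Invert bits:     110101
3. Add 1:           110110

Answer: 110110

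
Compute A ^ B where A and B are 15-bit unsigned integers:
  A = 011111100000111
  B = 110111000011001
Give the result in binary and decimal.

Apply ^ to each column (1 where bits differ):
  011111100000111
^ 110111000011001
-----------------
  101000100011110

Answer: 101000100011110 (20766)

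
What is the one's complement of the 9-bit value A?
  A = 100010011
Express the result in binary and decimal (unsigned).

Flip each bit (0->1, 1->0):
  100010011
  011101100

Answer: 011101100 (236)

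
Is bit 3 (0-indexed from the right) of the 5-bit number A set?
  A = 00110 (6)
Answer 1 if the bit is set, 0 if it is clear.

Bit 3 is the 4th from the right.
  00110
   ^
That bit is 0.

Answer: 0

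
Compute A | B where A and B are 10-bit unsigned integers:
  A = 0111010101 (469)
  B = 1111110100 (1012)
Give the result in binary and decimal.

Apply | to each column (1 where either bit is 1):
  0111010101
| 1111110100
------------
  1111110101

Answer: 1111110101 (1013)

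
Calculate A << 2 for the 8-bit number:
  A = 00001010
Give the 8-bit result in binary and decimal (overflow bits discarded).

Shift left by 2: drop the top 2 bit(s), append 2 zero(s) on the right.
  00001010  ->  discard [00], keep [001010], append 00
= 00101000

Answer: 00101000 (40)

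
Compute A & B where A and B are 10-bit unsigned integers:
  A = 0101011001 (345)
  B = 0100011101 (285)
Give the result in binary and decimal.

Apply & to each column (1 only where both bits are 1):
  0101011001
& 0100011101
------------
  0100011001

Answer: 0100011001 (281)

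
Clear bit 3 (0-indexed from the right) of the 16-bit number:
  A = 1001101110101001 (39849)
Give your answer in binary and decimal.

Mask = ~(1 << 3) = 1111111111110111
Bit 3 of A is 1, so AND-ing with the mask clears it to 0.
  1001101110101001
& 1111111111110111
------------------
  1001101110100001

Answer: 1001101110100001 (39841)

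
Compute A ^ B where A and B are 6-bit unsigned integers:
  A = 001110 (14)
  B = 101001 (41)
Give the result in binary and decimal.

Apply ^ to each column (1 where bits differ):
  001110
^ 101001
--------
  100111

Answer: 100111 (39)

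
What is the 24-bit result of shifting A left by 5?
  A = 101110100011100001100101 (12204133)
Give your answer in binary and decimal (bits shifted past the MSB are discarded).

Shift left by 5: drop the top 5 bit(s), append 5 zero(s) on the right.
  101110100011100001100101  ->  discard [10111], keep [0100011100001100101], append 00000
= 010001110000110010100000

Answer: 010001110000110010100000 (4656288)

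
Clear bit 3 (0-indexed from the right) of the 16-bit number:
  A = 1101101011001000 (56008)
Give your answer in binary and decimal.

Mask = ~(1 << 3) = 1111111111110111
Bit 3 of A is 1, so AND-ing with the mask clears it to 0.
  1101101011001000
& 1111111111110111
------------------
  1101101011000000

Answer: 1101101011000000 (56000)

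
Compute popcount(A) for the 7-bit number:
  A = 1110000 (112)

1110000
1-bits at positions (from bit 0 = LSB): 4, 5, 6
Count = 3

Answer: 3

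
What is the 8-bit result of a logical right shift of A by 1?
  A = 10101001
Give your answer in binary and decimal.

Logical shift right by 1: drop the bottom 1 bit(s), prepend 1 zero(s) on the left.
  10101001  ->  keep [1010100], discard [1], prepend 0
= 01010100

Answer: 01010100 (84)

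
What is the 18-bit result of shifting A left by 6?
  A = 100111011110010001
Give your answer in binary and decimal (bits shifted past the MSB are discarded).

Shift left by 6: drop the top 6 bit(s), append 6 zero(s) on the right.
  100111011110010001  ->  discard [100111], keep [011110010001], append 000000
= 011110010001000000

Answer: 011110010001000000 (123968)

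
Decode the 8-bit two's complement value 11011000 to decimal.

MSB is 1, so the value is negative. Find the magnitude:
1. Invert bits:  00100111
2. Add 1:        00101000  = 40
3. Apply sign:   -40

Answer: -40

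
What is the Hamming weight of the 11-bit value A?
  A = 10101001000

10101001000
1-bits at positions (from bit 0 = LSB): 3, 6, 8, 10
Count = 4

Answer: 4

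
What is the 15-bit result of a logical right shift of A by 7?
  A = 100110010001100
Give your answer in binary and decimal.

Logical shift right by 7: drop the bottom 7 bit(s), prepend 7 zero(s) on the left.
  100110010001100  ->  keep [10011001], discard [0001100], prepend 0000000
= 000000010011001

Answer: 000000010011001 (153)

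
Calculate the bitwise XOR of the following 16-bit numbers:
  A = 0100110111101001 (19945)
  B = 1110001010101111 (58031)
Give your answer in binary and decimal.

Apply ^ to each column (1 where bits differ):
  0100110111101001
^ 1110001010101111
------------------
  1010111101000110

Answer: 1010111101000110 (44870)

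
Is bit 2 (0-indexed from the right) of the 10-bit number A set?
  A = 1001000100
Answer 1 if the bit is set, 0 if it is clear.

Bit 2 is the 3rd from the right.
  1001000100
         ^
That bit is 1.

Answer: 1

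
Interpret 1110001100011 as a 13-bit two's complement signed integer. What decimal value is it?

MSB is 1, so the value is negative. Find the magnitude:
1. Invert bits:  0001110011100
2. Add 1:        0001110011101  = 925
3. Apply sign:   -925

Answer: -925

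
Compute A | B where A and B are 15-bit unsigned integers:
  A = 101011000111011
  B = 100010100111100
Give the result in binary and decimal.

Apply | to each column (1 where either bit is 1):
  101011000111011
| 100010100111100
-----------------
  101011100111111

Answer: 101011100111111 (22335)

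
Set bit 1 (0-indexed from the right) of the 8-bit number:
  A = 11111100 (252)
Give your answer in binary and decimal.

Mask = 1 << 1 = 00000010
Bit 1 of A is 0, so OR-ing with the mask flips it to 1.
  11111100
| 00000010
----------
  11111110

Answer: 11111110 (254)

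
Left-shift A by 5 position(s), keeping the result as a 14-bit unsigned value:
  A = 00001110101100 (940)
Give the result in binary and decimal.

Shift left by 5: drop the top 5 bit(s), append 5 zero(s) on the right.
  00001110101100  ->  discard [00001], keep [110101100], append 00000
= 11010110000000

Answer: 11010110000000 (13696)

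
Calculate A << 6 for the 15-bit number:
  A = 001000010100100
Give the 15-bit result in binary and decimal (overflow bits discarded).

Shift left by 6: drop the top 6 bit(s), append 6 zero(s) on the right.
  001000010100100  ->  discard [001000], keep [010100100], append 000000
= 010100100000000

Answer: 010100100000000 (10496)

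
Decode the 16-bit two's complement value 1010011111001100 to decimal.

MSB is 1, so the value is negative. Find the magnitude:
1. Invert bits:  0101100000110011
2. Add 1:        0101100000110100  = 22580
3. Apply sign:   -22580

Answer: -22580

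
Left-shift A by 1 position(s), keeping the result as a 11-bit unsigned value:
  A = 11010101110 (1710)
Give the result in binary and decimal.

Shift left by 1: drop the top 1 bit(s), append 1 zero(s) on the right.
  11010101110  ->  discard [1], keep [1010101110], append 0
= 10101011100

Answer: 10101011100 (1372)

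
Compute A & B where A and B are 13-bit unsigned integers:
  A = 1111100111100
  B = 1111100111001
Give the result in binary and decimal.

Apply & to each column (1 only where both bits are 1):
  1111100111100
& 1111100111001
---------------
  1111100111000

Answer: 1111100111000 (7992)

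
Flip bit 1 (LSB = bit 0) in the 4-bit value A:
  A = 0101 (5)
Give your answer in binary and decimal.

Mask = 1 << 1 = 0010
Bit 1 of A is 0; XOR with the mask flips it to 1.
  0101
^ 0010
------
  0111

Answer: 0111 (7)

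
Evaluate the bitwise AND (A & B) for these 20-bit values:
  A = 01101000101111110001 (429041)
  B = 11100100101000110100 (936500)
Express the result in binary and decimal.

Apply & to each column (1 only where both bits are 1):
  01101000101111110001
& 11100100101000110100
----------------------
  01100000101000110000

Answer: 01100000101000110000 (395824)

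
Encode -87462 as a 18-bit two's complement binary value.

1. Binary of +87462:  010101010110100110
2. Invert bits:     101010101001011001
3. Add 1:           101010101001011010

Answer: 101010101001011010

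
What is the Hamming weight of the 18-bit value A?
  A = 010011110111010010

010011110111010010
1-bits at positions (from bit 0 = LSB): 1, 4, 6, 7, 8, 10, 11, 12, 13, 16
Count = 10

Answer: 10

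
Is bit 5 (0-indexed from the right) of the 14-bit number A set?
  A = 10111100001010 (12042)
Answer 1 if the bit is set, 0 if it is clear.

Bit 5 is the 6th from the right.
  10111100001010
          ^
That bit is 0.

Answer: 0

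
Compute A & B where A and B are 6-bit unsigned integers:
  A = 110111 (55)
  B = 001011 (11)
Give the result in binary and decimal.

Apply & to each column (1 only where both bits are 1):
  110111
& 001011
--------
  000011

Answer: 000011 (3)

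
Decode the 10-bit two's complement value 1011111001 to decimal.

MSB is 1, so the value is negative. Find the magnitude:
1. Invert bits:  0100000110
2. Add 1:        0100000111  = 263
3. Apply sign:   -263

Answer: -263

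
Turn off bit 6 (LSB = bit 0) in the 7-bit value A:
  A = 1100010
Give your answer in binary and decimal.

Mask = ~(1 << 6) = 0111111
Bit 6 of A is 1, so AND-ing with the mask clears it to 0.
  1100010
& 0111111
---------
  0100010

Answer: 0100010 (34)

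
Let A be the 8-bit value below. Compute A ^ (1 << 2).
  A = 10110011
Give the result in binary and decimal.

Mask = 1 << 2 = 00000100
Bit 2 of A is 0; XOR with the mask flips it to 1.
  10110011
^ 00000100
----------
  10110111

Answer: 10110111 (183)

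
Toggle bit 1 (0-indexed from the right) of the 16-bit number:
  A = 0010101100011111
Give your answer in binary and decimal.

Mask = 1 << 1 = 0000000000000010
Bit 1 of A is 1; XOR with the mask flips it to 0.
  0010101100011111
^ 0000000000000010
------------------
  0010101100011101

Answer: 0010101100011101 (11037)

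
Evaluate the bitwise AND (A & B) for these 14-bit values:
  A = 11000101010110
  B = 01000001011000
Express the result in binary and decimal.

Apply & to each column (1 only where both bits are 1):
  11000101010110
& 01000001011000
----------------
  01000001010000

Answer: 01000001010000 (4176)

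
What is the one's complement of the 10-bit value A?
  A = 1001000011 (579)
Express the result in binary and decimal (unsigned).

Flip each bit (0->1, 1->0):
  1001000011
  0110111100

Answer: 0110111100 (444)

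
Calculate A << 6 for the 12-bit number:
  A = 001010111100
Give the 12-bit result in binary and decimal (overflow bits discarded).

Shift left by 6: drop the top 6 bit(s), append 6 zero(s) on the right.
  001010111100  ->  discard [001010], keep [111100], append 000000
= 111100000000

Answer: 111100000000 (3840)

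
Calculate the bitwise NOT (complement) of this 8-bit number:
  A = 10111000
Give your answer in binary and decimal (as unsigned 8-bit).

Flip each bit (0->1, 1->0):
  10111000
  01000111

Answer: 01000111 (71)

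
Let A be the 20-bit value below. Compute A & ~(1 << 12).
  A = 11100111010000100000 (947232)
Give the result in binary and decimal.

Mask = ~(1 << 12) = 11111110111111111111
Bit 12 of A is 1, so AND-ing with the mask clears it to 0.
  11100111010000100000
& 11111110111111111111
----------------------
  11100110010000100000

Answer: 11100110010000100000 (943136)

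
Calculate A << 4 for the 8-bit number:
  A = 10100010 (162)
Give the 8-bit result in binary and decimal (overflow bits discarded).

Shift left by 4: drop the top 4 bit(s), append 4 zero(s) on the right.
  10100010  ->  discard [1010], keep [0010], append 0000
= 00100000

Answer: 00100000 (32)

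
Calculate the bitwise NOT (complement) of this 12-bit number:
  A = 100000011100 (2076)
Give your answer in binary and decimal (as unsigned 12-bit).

Flip each bit (0->1, 1->0):
  100000011100
  011111100011

Answer: 011111100011 (2019)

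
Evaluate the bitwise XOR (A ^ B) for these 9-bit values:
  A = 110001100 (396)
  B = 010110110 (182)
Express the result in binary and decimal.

Apply ^ to each column (1 where bits differ):
  110001100
^ 010110110
-----------
  100111010

Answer: 100111010 (314)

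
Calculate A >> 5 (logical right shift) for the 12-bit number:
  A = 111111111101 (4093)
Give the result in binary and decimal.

Logical shift right by 5: drop the bottom 5 bit(s), prepend 5 zero(s) on the left.
  111111111101  ->  keep [1111111], discard [11101], prepend 00000
= 000001111111

Answer: 000001111111 (127)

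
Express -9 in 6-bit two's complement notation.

1. Binary of +9:  001001
2. Invert bits:     110110
3. Add 1:           110111

Answer: 110111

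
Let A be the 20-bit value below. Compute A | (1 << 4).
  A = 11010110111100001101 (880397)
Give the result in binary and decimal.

Mask = 1 << 4 = 00000000000000010000
Bit 4 of A is 0, so OR-ing with the mask flips it to 1.
  11010110111100001101
| 00000000000000010000
----------------------
  11010110111100011101

Answer: 11010110111100011101 (880413)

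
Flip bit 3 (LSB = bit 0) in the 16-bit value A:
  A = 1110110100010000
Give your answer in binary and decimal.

Mask = 1 << 3 = 0000000000001000
Bit 3 of A is 0; XOR with the mask flips it to 1.
  1110110100010000
^ 0000000000001000
------------------
  1110110100011000

Answer: 1110110100011000 (60696)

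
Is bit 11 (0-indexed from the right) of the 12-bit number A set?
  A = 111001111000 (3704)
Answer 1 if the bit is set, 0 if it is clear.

Bit 11 is the 12th from the right.
  111001111000
  ^
That bit is 1.

Answer: 1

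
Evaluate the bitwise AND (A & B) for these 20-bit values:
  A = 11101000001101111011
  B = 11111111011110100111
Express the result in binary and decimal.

Apply & to each column (1 only where both bits are 1):
  11101000001101111011
& 11111111011110100111
----------------------
  11101000001100100011

Answer: 11101000001100100011 (951075)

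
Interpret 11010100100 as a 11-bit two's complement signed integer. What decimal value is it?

MSB is 1, so the value is negative. Find the magnitude:
1. Invert bits:  00101011011
2. Add 1:        00101011100  = 348
3. Apply sign:   -348

Answer: -348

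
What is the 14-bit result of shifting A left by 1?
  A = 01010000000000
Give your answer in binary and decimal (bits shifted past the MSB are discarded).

Shift left by 1: drop the top 1 bit(s), append 1 zero(s) on the right.
  01010000000000  ->  discard [0], keep [1010000000000], append 0
= 10100000000000

Answer: 10100000000000 (10240)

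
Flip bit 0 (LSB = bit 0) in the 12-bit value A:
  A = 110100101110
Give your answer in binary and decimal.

Mask = 1 << 0 = 000000000001
Bit 0 of A is 0; XOR with the mask flips it to 1.
  110100101110
^ 000000000001
--------------
  110100101111

Answer: 110100101111 (3375)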